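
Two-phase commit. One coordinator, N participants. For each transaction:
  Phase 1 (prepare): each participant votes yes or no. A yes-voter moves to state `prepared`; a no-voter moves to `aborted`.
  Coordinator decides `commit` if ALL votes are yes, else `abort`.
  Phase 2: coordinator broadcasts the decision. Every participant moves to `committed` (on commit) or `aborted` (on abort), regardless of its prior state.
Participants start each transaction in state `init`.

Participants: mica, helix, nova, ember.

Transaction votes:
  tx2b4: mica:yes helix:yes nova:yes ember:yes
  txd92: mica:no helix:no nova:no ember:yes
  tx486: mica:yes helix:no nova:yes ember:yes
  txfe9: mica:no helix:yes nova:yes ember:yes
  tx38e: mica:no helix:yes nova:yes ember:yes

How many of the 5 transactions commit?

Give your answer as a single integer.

Answer: 1

Derivation:
tx2b4: all yes -> commit (commits=1)
txd92: no from mica, helix, nova -> abort (commits=1)
tx486: no from helix -> abort (commits=1)
txfe9: no from mica -> abort (commits=1)
tx38e: no from mica -> abort (commits=1)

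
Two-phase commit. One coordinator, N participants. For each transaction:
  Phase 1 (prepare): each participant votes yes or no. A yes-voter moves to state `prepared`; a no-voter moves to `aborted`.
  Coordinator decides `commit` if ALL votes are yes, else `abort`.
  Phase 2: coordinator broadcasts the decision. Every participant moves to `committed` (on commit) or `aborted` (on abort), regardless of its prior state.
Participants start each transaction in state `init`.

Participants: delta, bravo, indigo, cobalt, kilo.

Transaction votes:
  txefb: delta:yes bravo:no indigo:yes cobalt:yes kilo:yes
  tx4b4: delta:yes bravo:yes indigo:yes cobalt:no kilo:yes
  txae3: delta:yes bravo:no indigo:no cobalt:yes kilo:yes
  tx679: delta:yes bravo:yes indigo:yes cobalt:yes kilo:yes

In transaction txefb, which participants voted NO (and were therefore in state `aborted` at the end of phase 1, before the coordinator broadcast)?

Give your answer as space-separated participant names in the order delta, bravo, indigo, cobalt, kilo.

Txn txefb phase 1: delta yes -> prepared; bravo no -> aborted; indigo yes -> prepared; cobalt yes -> prepared; kilo yes -> prepared

Answer: bravo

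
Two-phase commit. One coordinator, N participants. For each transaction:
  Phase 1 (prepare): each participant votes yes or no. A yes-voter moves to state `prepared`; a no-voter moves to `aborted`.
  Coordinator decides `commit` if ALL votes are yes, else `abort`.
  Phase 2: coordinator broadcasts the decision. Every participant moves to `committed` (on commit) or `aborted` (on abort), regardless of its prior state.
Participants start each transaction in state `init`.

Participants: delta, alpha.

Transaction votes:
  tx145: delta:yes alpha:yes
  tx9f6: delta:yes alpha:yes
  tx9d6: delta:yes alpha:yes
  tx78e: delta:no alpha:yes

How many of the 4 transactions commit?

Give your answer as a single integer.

tx145: all yes -> commit (commits=1)
tx9f6: all yes -> commit (commits=2)
tx9d6: all yes -> commit (commits=3)
tx78e: no from delta -> abort (commits=3)

Answer: 3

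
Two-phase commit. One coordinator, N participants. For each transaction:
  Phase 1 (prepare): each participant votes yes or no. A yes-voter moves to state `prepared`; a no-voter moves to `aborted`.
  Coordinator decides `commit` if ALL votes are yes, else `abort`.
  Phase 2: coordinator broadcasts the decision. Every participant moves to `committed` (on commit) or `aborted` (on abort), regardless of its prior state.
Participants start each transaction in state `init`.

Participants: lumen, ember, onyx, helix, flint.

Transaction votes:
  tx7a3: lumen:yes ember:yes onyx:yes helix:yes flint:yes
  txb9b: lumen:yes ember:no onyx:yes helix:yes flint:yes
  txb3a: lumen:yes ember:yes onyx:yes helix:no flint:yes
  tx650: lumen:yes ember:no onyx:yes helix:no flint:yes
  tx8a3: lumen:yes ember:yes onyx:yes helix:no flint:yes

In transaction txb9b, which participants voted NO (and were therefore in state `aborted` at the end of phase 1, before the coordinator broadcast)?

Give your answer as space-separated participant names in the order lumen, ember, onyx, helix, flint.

Answer: ember

Derivation:
Txn txb9b phase 1: lumen yes -> prepared; ember no -> aborted; onyx yes -> prepared; helix yes -> prepared; flint yes -> prepared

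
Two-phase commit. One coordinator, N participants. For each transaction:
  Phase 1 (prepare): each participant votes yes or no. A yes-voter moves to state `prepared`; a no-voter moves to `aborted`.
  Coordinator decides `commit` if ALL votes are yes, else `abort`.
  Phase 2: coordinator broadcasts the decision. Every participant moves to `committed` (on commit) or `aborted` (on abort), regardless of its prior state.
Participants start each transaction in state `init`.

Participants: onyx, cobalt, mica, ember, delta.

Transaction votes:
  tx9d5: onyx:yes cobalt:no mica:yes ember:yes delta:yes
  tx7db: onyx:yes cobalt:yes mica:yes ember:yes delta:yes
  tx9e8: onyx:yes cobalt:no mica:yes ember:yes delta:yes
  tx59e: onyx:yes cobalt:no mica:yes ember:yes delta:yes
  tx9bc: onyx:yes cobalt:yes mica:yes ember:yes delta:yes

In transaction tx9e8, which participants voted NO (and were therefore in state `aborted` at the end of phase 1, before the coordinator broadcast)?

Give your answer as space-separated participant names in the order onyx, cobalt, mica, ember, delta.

Answer: cobalt

Derivation:
Txn tx9e8 phase 1: onyx yes -> prepared; cobalt no -> aborted; mica yes -> prepared; ember yes -> prepared; delta yes -> prepared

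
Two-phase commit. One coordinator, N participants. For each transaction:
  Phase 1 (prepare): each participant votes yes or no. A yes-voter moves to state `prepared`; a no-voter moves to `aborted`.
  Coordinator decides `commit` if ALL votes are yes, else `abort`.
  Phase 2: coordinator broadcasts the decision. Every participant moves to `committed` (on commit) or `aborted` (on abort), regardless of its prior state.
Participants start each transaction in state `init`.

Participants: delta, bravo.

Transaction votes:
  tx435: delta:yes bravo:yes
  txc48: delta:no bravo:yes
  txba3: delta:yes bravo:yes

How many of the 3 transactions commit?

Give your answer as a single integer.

Answer: 2

Derivation:
tx435: all yes -> commit (commits=1)
txc48: no from delta -> abort (commits=1)
txba3: all yes -> commit (commits=2)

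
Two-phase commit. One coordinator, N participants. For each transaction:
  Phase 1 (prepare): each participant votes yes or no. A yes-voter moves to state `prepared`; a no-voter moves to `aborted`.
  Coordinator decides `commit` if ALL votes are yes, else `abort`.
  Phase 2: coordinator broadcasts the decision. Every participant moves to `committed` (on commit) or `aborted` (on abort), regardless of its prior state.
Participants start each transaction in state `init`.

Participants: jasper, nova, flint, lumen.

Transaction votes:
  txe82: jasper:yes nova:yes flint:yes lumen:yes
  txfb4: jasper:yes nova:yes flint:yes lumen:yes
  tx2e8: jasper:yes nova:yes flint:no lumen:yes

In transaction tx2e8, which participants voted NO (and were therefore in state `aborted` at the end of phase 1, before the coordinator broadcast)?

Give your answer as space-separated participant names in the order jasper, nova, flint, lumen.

Txn tx2e8 phase 1: jasper yes -> prepared; nova yes -> prepared; flint no -> aborted; lumen yes -> prepared

Answer: flint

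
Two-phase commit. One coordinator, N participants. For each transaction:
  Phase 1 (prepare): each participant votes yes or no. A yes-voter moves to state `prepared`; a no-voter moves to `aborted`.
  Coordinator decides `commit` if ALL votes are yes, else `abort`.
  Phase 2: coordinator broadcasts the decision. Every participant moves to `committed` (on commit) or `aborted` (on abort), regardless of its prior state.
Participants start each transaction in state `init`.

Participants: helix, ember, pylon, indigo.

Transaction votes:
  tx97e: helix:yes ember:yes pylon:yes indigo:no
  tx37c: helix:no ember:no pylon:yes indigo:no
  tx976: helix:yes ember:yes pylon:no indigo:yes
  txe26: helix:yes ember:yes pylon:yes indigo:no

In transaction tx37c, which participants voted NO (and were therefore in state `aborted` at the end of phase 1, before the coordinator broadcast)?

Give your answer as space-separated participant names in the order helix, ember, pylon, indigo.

Txn tx37c phase 1: helix no -> aborted; ember no -> aborted; pylon yes -> prepared; indigo no -> aborted

Answer: helix ember indigo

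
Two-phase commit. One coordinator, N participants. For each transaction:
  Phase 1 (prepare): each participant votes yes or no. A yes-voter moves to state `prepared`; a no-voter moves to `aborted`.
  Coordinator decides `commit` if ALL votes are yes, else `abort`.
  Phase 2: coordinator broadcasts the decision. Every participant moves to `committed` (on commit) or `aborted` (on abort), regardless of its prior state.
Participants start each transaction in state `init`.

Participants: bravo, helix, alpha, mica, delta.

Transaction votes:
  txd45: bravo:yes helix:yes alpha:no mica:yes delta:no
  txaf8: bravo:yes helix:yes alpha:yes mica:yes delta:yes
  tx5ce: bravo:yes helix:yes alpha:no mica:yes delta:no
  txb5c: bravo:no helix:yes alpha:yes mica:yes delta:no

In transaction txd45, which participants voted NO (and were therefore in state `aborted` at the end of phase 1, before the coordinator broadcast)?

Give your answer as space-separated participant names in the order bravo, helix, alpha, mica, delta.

Answer: alpha delta

Derivation:
Txn txd45 phase 1: bravo yes -> prepared; helix yes -> prepared; alpha no -> aborted; mica yes -> prepared; delta no -> aborted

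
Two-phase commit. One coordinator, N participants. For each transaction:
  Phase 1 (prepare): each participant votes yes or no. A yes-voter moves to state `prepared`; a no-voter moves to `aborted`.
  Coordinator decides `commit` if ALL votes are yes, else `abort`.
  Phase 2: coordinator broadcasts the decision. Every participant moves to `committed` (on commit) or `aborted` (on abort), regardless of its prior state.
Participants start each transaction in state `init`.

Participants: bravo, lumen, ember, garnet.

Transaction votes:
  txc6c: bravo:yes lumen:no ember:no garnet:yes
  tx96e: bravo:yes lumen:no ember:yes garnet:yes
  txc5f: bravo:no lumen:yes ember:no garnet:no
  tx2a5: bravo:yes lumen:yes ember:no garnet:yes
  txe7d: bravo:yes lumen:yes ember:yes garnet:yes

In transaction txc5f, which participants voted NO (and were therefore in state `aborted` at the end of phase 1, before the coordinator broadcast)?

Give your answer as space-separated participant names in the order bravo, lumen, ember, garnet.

Answer: bravo ember garnet

Derivation:
Txn txc5f phase 1: bravo no -> aborted; lumen yes -> prepared; ember no -> aborted; garnet no -> aborted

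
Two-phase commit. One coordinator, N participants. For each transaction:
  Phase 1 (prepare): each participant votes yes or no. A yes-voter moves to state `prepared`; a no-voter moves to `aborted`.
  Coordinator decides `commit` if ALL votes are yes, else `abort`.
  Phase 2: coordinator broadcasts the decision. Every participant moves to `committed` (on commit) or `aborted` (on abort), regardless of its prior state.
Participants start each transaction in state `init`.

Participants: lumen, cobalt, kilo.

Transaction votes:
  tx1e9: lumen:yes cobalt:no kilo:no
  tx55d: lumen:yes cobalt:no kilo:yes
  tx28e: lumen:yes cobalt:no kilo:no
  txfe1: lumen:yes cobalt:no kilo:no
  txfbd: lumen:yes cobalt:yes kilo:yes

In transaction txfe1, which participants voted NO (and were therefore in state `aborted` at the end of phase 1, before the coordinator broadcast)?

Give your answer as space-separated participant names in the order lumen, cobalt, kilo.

Txn txfe1 phase 1: lumen yes -> prepared; cobalt no -> aborted; kilo no -> aborted

Answer: cobalt kilo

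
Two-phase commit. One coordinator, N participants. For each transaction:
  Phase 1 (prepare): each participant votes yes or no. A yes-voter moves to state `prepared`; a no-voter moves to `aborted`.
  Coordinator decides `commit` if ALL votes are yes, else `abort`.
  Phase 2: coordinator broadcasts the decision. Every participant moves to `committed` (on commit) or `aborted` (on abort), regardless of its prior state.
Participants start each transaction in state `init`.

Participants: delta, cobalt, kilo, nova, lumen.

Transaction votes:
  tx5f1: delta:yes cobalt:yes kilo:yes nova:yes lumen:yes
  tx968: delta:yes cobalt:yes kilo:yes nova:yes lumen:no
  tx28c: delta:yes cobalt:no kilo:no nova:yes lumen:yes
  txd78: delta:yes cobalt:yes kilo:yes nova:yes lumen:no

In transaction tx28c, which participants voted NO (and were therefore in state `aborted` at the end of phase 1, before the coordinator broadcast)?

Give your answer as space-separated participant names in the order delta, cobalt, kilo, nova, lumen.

Txn tx28c phase 1: delta yes -> prepared; cobalt no -> aborted; kilo no -> aborted; nova yes -> prepared; lumen yes -> prepared

Answer: cobalt kilo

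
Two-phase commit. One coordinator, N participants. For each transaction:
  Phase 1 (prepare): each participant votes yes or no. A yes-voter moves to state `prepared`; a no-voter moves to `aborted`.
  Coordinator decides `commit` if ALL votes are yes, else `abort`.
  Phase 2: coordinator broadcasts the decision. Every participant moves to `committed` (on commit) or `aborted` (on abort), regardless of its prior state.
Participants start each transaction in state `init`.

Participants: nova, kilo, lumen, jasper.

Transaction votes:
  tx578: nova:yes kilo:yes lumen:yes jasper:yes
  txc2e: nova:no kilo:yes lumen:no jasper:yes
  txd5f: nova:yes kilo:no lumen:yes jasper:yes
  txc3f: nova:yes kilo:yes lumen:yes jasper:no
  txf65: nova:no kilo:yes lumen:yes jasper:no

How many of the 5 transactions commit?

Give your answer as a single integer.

tx578: all yes -> commit (commits=1)
txc2e: no from nova, lumen -> abort (commits=1)
txd5f: no from kilo -> abort (commits=1)
txc3f: no from jasper -> abort (commits=1)
txf65: no from nova, jasper -> abort (commits=1)

Answer: 1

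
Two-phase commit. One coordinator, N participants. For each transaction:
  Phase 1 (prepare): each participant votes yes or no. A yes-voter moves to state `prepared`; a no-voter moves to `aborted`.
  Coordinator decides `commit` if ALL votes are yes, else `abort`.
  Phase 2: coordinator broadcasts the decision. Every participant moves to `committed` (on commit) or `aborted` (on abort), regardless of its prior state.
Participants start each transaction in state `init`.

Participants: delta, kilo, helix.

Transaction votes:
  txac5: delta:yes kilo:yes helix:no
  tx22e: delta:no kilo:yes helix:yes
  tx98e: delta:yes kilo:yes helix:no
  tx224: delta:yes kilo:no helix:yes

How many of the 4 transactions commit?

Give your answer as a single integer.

txac5: no from helix -> abort (commits=0)
tx22e: no from delta -> abort (commits=0)
tx98e: no from helix -> abort (commits=0)
tx224: no from kilo -> abort (commits=0)

Answer: 0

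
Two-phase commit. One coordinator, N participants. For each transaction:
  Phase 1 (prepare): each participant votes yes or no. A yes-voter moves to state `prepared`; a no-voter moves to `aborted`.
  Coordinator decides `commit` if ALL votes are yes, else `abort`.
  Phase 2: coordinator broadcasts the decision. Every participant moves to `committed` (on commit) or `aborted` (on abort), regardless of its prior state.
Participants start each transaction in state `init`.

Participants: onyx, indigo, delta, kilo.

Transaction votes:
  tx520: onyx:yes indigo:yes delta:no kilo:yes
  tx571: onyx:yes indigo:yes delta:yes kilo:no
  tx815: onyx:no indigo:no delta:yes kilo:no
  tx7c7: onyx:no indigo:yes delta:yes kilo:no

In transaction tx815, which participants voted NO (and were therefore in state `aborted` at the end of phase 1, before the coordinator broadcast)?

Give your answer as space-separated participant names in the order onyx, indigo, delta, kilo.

Txn tx815 phase 1: onyx no -> aborted; indigo no -> aborted; delta yes -> prepared; kilo no -> aborted

Answer: onyx indigo kilo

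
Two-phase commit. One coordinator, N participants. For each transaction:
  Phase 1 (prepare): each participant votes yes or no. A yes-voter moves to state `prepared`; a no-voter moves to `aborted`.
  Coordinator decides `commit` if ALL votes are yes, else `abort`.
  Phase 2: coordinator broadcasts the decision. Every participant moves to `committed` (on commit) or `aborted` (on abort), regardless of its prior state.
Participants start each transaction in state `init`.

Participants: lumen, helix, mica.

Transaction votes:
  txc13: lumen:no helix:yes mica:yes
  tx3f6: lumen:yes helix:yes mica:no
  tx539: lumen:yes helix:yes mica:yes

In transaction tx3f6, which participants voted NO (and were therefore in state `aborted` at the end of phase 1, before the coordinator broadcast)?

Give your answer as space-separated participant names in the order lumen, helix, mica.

Answer: mica

Derivation:
Txn tx3f6 phase 1: lumen yes -> prepared; helix yes -> prepared; mica no -> aborted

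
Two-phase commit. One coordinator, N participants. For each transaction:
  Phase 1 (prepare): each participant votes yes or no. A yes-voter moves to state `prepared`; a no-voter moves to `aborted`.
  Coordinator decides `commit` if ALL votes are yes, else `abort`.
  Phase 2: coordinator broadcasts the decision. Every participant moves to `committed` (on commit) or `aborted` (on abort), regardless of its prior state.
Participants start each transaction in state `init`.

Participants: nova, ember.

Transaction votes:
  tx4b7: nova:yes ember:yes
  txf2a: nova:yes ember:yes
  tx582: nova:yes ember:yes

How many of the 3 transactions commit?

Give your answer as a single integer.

tx4b7: all yes -> commit (commits=1)
txf2a: all yes -> commit (commits=2)
tx582: all yes -> commit (commits=3)

Answer: 3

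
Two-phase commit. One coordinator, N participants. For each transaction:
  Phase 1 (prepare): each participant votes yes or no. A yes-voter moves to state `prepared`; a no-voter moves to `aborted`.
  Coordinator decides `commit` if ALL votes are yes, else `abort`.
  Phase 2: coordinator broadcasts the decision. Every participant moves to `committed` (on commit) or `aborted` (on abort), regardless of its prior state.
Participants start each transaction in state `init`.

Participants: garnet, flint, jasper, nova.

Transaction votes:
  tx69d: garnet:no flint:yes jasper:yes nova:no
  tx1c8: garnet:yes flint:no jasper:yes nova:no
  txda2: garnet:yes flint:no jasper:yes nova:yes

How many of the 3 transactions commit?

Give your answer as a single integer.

Answer: 0

Derivation:
tx69d: no from garnet, nova -> abort (commits=0)
tx1c8: no from flint, nova -> abort (commits=0)
txda2: no from flint -> abort (commits=0)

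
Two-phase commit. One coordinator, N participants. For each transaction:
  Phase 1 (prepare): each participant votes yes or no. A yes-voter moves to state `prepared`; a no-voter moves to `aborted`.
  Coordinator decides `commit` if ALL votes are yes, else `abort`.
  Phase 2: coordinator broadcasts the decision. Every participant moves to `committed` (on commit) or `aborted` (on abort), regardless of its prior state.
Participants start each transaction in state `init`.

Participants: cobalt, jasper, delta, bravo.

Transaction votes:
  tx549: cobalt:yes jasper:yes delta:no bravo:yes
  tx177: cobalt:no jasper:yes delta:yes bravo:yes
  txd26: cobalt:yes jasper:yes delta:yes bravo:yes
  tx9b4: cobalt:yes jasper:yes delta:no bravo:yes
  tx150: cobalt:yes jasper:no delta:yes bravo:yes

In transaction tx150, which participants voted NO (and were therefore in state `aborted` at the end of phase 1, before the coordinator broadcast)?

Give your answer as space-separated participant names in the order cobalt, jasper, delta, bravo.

Answer: jasper

Derivation:
Txn tx150 phase 1: cobalt yes -> prepared; jasper no -> aborted; delta yes -> prepared; bravo yes -> prepared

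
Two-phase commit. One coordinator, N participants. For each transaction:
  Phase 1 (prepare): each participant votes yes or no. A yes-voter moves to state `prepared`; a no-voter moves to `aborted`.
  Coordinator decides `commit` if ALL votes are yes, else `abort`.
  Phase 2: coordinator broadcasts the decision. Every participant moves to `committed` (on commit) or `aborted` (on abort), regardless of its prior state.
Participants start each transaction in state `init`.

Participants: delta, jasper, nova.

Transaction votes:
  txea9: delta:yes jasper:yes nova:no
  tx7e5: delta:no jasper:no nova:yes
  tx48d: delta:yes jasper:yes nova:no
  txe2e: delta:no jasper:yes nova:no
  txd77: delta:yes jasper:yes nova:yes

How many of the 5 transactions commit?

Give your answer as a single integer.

Answer: 1

Derivation:
txea9: no from nova -> abort (commits=0)
tx7e5: no from delta, jasper -> abort (commits=0)
tx48d: no from nova -> abort (commits=0)
txe2e: no from delta, nova -> abort (commits=0)
txd77: all yes -> commit (commits=1)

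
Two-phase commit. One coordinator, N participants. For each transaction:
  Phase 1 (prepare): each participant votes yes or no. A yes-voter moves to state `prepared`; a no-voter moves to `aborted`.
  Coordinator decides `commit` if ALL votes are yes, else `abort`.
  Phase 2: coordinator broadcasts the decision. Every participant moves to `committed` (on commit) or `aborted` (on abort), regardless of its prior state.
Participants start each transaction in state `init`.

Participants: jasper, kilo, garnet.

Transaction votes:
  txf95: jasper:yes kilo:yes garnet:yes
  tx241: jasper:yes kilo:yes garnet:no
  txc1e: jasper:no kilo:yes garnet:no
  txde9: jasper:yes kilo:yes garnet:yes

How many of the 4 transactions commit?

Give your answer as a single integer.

Answer: 2

Derivation:
txf95: all yes -> commit (commits=1)
tx241: no from garnet -> abort (commits=1)
txc1e: no from jasper, garnet -> abort (commits=1)
txde9: all yes -> commit (commits=2)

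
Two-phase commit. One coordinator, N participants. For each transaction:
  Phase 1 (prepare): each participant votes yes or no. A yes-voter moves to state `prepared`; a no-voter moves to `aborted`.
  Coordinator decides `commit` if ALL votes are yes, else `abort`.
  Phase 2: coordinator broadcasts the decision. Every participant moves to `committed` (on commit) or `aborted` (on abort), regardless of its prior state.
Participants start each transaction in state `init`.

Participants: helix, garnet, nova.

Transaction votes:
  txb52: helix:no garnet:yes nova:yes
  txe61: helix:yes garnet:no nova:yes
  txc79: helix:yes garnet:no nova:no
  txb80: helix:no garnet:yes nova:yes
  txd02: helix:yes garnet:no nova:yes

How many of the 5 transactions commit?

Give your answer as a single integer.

txb52: no from helix -> abort (commits=0)
txe61: no from garnet -> abort (commits=0)
txc79: no from garnet, nova -> abort (commits=0)
txb80: no from helix -> abort (commits=0)
txd02: no from garnet -> abort (commits=0)

Answer: 0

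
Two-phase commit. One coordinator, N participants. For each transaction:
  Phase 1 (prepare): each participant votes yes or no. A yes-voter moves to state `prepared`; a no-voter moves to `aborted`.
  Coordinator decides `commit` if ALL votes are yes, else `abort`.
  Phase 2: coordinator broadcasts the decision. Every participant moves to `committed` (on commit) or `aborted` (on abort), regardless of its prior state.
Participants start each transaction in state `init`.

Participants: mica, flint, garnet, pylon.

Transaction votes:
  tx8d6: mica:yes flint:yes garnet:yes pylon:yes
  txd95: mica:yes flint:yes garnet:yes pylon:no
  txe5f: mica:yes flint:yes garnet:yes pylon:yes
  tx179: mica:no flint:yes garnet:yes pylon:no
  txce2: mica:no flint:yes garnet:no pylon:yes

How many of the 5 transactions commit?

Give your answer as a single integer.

tx8d6: all yes -> commit (commits=1)
txd95: no from pylon -> abort (commits=1)
txe5f: all yes -> commit (commits=2)
tx179: no from mica, pylon -> abort (commits=2)
txce2: no from mica, garnet -> abort (commits=2)

Answer: 2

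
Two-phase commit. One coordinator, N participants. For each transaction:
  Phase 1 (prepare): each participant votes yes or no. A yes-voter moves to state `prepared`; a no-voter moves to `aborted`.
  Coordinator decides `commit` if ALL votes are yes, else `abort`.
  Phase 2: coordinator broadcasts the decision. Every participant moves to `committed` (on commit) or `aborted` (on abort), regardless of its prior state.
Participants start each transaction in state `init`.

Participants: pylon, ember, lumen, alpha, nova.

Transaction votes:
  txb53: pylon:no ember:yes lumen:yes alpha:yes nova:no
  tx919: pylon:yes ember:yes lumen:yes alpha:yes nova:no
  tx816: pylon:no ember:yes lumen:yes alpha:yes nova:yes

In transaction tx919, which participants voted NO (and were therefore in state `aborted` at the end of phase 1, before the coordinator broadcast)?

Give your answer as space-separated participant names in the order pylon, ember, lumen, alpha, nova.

Txn tx919 phase 1: pylon yes -> prepared; ember yes -> prepared; lumen yes -> prepared; alpha yes -> prepared; nova no -> aborted

Answer: nova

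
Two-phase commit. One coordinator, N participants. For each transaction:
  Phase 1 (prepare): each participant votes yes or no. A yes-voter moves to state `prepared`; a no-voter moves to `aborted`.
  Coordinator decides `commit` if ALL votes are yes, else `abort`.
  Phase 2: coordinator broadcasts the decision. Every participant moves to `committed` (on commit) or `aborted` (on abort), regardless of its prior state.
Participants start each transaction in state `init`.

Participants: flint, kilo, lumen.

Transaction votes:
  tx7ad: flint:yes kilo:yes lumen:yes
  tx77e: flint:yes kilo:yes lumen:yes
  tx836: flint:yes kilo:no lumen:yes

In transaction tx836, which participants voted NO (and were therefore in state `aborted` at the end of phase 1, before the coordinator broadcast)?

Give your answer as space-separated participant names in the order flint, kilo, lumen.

Answer: kilo

Derivation:
Txn tx836 phase 1: flint yes -> prepared; kilo no -> aborted; lumen yes -> prepared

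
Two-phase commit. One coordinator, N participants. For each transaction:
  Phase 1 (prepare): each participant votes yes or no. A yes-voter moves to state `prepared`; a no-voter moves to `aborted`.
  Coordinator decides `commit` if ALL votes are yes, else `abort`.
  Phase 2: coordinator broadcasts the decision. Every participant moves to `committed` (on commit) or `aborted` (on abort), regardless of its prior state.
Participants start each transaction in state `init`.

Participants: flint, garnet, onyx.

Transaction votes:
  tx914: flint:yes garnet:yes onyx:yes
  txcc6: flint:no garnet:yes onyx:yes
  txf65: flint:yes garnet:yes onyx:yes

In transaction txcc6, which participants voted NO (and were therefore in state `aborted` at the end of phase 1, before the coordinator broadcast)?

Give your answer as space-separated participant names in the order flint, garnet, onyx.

Answer: flint

Derivation:
Txn txcc6 phase 1: flint no -> aborted; garnet yes -> prepared; onyx yes -> prepared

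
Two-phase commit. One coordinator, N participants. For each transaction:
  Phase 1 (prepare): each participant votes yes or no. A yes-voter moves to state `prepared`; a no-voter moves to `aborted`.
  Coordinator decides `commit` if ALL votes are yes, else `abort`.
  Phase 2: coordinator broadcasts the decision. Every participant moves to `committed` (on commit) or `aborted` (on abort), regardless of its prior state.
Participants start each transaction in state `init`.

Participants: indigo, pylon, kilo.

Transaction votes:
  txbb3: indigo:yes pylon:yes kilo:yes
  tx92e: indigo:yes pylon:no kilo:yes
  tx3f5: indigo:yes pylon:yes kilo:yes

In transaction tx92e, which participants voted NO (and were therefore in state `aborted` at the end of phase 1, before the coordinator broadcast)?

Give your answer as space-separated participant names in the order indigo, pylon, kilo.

Answer: pylon

Derivation:
Txn tx92e phase 1: indigo yes -> prepared; pylon no -> aborted; kilo yes -> prepared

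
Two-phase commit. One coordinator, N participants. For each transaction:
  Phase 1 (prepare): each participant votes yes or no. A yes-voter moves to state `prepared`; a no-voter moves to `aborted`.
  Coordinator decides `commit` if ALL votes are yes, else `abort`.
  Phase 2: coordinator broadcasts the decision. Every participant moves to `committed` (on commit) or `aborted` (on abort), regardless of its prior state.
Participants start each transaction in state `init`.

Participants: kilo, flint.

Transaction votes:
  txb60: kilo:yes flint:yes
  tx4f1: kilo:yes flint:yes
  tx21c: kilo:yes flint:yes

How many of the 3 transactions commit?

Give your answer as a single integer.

txb60: all yes -> commit (commits=1)
tx4f1: all yes -> commit (commits=2)
tx21c: all yes -> commit (commits=3)

Answer: 3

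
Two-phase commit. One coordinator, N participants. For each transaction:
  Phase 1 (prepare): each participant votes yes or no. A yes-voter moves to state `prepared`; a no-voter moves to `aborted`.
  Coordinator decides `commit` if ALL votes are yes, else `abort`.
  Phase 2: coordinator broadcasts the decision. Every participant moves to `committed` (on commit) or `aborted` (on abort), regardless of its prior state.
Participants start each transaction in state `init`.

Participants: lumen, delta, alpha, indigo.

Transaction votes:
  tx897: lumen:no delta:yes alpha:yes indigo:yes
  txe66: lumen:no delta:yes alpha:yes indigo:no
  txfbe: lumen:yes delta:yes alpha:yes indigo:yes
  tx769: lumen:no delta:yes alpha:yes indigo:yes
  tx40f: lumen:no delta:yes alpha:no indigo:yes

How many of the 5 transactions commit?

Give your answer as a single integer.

tx897: no from lumen -> abort (commits=0)
txe66: no from lumen, indigo -> abort (commits=0)
txfbe: all yes -> commit (commits=1)
tx769: no from lumen -> abort (commits=1)
tx40f: no from lumen, alpha -> abort (commits=1)

Answer: 1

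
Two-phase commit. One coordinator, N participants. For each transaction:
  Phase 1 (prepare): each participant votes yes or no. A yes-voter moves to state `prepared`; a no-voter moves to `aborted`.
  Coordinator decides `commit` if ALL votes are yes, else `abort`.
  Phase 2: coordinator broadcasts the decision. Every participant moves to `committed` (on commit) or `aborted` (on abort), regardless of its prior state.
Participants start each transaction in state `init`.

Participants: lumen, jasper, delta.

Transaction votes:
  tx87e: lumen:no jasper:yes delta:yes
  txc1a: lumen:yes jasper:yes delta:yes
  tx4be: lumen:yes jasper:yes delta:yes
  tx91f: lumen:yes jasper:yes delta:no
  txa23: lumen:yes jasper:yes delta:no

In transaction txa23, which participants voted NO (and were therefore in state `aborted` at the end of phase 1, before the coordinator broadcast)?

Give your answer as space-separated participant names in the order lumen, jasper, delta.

Txn txa23 phase 1: lumen yes -> prepared; jasper yes -> prepared; delta no -> aborted

Answer: delta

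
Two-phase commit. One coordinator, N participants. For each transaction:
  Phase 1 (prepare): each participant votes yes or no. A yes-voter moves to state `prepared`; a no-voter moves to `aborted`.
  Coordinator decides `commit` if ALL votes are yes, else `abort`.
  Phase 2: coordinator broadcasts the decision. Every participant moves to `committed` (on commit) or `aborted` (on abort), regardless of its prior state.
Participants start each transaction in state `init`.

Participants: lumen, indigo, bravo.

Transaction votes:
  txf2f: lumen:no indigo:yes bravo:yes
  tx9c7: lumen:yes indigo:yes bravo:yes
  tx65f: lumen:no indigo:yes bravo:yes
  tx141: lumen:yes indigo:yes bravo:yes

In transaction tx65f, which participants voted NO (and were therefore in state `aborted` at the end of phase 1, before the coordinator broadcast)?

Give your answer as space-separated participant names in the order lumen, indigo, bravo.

Answer: lumen

Derivation:
Txn tx65f phase 1: lumen no -> aborted; indigo yes -> prepared; bravo yes -> prepared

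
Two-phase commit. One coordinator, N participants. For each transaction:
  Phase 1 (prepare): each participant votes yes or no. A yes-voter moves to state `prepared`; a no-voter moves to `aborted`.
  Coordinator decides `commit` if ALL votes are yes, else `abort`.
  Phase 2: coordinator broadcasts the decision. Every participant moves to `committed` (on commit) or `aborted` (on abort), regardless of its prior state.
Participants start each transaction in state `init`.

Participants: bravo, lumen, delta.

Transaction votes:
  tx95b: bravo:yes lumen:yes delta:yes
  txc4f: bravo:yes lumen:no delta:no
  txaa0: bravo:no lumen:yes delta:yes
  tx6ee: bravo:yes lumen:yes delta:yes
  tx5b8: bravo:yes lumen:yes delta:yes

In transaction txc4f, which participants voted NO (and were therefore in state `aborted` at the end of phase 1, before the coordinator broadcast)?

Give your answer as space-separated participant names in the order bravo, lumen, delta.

Txn txc4f phase 1: bravo yes -> prepared; lumen no -> aborted; delta no -> aborted

Answer: lumen delta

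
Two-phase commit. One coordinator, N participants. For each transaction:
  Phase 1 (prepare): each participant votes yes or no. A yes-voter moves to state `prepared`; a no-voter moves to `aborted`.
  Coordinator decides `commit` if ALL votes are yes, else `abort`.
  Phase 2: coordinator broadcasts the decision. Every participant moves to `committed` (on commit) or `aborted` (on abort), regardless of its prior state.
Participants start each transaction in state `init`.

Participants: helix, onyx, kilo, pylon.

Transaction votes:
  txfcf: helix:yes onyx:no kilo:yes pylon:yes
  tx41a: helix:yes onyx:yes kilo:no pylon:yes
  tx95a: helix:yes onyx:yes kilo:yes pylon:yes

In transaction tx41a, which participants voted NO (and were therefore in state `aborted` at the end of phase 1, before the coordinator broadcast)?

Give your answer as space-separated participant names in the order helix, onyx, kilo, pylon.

Txn tx41a phase 1: helix yes -> prepared; onyx yes -> prepared; kilo no -> aborted; pylon yes -> prepared

Answer: kilo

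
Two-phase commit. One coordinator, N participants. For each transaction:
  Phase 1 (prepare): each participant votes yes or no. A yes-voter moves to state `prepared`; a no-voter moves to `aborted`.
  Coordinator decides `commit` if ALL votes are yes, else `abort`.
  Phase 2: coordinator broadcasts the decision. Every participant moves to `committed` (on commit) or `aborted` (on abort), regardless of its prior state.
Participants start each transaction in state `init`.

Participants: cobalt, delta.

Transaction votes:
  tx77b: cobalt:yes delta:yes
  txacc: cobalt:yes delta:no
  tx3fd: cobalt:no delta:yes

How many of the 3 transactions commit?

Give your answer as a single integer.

tx77b: all yes -> commit (commits=1)
txacc: no from delta -> abort (commits=1)
tx3fd: no from cobalt -> abort (commits=1)

Answer: 1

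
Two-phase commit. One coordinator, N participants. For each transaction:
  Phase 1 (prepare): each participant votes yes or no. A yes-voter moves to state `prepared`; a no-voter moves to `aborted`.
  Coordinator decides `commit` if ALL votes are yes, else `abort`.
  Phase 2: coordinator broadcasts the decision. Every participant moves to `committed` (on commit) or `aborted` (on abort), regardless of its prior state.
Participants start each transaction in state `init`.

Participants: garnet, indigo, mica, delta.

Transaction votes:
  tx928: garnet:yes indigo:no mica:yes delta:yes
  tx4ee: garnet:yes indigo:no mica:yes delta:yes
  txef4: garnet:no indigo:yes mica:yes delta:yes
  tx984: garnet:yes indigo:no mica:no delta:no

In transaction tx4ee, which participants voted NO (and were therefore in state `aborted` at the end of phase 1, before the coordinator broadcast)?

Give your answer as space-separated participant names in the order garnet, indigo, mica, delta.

Answer: indigo

Derivation:
Txn tx4ee phase 1: garnet yes -> prepared; indigo no -> aborted; mica yes -> prepared; delta yes -> prepared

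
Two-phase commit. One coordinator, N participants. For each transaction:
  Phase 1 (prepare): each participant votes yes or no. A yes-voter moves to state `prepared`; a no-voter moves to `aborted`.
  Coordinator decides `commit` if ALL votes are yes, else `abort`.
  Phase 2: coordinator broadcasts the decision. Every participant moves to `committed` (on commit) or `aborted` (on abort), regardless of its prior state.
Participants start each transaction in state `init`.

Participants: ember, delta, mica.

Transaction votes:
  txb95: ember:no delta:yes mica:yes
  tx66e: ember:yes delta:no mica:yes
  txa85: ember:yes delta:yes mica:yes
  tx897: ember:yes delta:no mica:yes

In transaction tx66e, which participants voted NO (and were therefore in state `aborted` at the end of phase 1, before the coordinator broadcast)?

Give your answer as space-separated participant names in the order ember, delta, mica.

Txn tx66e phase 1: ember yes -> prepared; delta no -> aborted; mica yes -> prepared

Answer: delta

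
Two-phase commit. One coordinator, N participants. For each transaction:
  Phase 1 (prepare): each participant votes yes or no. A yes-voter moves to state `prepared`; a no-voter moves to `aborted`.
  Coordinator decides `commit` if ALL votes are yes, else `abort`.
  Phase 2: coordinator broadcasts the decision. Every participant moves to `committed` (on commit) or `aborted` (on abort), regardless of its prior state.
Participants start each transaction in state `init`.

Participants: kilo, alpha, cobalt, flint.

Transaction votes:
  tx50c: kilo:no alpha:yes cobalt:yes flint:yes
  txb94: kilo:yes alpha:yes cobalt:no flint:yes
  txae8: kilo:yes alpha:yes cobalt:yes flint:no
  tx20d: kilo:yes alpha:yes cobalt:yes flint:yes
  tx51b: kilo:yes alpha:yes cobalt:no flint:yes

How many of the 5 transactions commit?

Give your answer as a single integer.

Answer: 1

Derivation:
tx50c: no from kilo -> abort (commits=0)
txb94: no from cobalt -> abort (commits=0)
txae8: no from flint -> abort (commits=0)
tx20d: all yes -> commit (commits=1)
tx51b: no from cobalt -> abort (commits=1)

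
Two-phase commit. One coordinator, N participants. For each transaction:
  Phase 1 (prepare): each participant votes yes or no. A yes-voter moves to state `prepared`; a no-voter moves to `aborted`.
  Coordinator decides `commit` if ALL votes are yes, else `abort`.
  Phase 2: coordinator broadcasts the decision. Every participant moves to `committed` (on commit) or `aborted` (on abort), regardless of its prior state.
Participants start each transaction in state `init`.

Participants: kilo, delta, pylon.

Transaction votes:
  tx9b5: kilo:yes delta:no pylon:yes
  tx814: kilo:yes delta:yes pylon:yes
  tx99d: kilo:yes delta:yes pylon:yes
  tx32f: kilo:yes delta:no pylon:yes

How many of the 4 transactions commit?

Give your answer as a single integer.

tx9b5: no from delta -> abort (commits=0)
tx814: all yes -> commit (commits=1)
tx99d: all yes -> commit (commits=2)
tx32f: no from delta -> abort (commits=2)

Answer: 2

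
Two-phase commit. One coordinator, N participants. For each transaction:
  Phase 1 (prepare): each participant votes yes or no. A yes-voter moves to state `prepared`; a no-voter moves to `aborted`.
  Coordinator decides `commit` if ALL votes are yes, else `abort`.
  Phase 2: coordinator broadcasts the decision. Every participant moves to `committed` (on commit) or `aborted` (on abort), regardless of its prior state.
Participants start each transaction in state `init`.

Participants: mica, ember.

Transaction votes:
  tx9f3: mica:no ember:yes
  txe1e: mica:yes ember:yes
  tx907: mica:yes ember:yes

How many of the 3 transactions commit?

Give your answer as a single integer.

Answer: 2

Derivation:
tx9f3: no from mica -> abort (commits=0)
txe1e: all yes -> commit (commits=1)
tx907: all yes -> commit (commits=2)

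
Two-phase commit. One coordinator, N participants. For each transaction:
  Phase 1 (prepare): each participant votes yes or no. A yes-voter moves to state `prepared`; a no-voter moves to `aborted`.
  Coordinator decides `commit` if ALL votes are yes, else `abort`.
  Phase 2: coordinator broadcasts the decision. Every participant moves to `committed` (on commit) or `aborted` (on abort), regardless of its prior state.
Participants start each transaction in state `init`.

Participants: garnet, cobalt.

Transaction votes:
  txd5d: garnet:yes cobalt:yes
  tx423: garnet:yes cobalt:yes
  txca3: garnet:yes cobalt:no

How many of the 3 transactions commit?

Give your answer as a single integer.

Answer: 2

Derivation:
txd5d: all yes -> commit (commits=1)
tx423: all yes -> commit (commits=2)
txca3: no from cobalt -> abort (commits=2)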